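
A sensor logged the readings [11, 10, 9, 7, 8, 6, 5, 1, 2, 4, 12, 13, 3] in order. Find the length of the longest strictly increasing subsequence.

Track the smallest tail for each achievable length (strict):
11 → extends → [11]
10 → replaces 11 → [10]
9 → replaces 10 → [9]
7 → replaces 9 → [7]
8 → extends → [7, 8]
6 → replaces 7 → [6, 8]
5 → replaces 6 → [5, 8]
1 → replaces 5 → [1, 8]
2 → replaces 8 → [1, 2]
4 → extends → [1, 2, 4]
12 → extends → [1, 2, 4, 12]
13 → extends → [1, 2, 4, 12, 13]
3 → replaces 4 → [1, 2, 3, 12, 13]
Five tails, so the longest strictly increasing subsequence has length 5 (e.g. 1, 2, 4, 12, 13).

5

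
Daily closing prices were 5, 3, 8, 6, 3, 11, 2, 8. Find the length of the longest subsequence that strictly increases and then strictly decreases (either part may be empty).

5

inc[i] = longest strictly increasing subsequence ending at i; dec[i] = longest strictly decreasing subsequence starting at i:
i:      1  2  3  4  5  6  7  8
a[i]:   5  3  8  6  3 11  2  8
inc:    1  1  2  2  1  3  1  3
dec:    3  2  4  3  2  2  1  1
Best peak at i=3 (value 8): inc=2, dec=4, length 2+4−1 = 5.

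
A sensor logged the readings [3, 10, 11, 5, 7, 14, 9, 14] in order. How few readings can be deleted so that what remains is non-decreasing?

3

Fewest deletions = n − (longest non-decreasing subsequence).
Patience tails:
3 → extends → [3]
10 → extends → [3, 10]
11 → extends → [3, 10, 11]
5 → replaces 10 → [3, 5, 11]
7 → replaces 11 → [3, 5, 7]
14 → extends → [3, 5, 7, 14]
9 → replaces 14 → [3, 5, 7, 9]
14 → extends → [3, 5, 7, 9, 14]
Longest non-decreasing subsequence has length 5, so deletions = 8 − 5 = 3.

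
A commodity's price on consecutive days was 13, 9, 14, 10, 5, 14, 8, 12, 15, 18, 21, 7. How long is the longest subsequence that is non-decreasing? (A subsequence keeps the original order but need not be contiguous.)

6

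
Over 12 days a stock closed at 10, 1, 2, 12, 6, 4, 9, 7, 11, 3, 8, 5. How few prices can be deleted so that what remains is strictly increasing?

Fewest deletions = n − (longest strictly increasing subsequence).
Patience tails:
10 → extends → [10]
1 → replaces 10 → [1]
2 → extends → [1, 2]
12 → extends → [1, 2, 12]
6 → replaces 12 → [1, 2, 6]
4 → replaces 6 → [1, 2, 4]
9 → extends → [1, 2, 4, 9]
7 → replaces 9 → [1, 2, 4, 7]
11 → extends → [1, 2, 4, 7, 11]
3 → replaces 4 → [1, 2, 3, 7, 11]
8 → replaces 11 → [1, 2, 3, 7, 8]
5 → replaces 7 → [1, 2, 3, 5, 8]
Longest strictly increasing subsequence has length 5, so deletions = 12 − 5 = 7.

7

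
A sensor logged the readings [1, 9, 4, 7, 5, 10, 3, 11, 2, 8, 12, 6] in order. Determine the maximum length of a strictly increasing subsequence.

6

Let dp[i] be the length of the longest such subsequence ending at index i:
i:      1  2  3  4  5  6  7  8  9 10 11 12
a[i]:   1  9  4  7  5 10  3 11  2  8 12  6
dp:     1  2  2  3  3  4  2  5  2  4  6  4
Maximum dp value is 6.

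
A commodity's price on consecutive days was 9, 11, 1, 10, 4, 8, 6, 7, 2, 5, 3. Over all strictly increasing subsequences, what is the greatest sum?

Let S[i] be the best sum of a strictly increasing subsequence ending at i:
i:      1  2  3  4  5  6  7  8  9 10 11
a[i]:   9 11  1 10  4  8  6  7  2  5  3
S:      9 20  1 19  5 13 11 18  3 10  6
Maximum is 20 (e.g. 9 + 11).

20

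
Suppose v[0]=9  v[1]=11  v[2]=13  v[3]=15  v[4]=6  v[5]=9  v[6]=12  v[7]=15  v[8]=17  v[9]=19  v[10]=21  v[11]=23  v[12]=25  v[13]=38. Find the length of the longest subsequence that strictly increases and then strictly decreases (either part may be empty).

10

inc[i] = longest strictly increasing subsequence ending at i; dec[i] = longest strictly decreasing subsequence starting at i:
i:      0  1  2  3  4  5  6  7  8  9 10 11 12 13
v[i]:   9 11 13 15  6  9 12 15 17 19 21 23 25 38
inc:    1  2  3  4  1  2  3  4  5  6  7  8  9 10
dec:    2  2  2  2  1  1  1  1  1  1  1  1  1  1
Best peak at i=13 (value 38): inc=10, dec=1, length 10+1−1 = 10.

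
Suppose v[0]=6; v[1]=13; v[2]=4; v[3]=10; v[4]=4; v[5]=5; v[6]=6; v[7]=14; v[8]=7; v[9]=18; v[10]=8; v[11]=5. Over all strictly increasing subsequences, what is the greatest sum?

Let S[i] be the best sum of a strictly increasing subsequence ending at i:
i:      0  1  2  3  4  5  6  7  8  9 10 11
v[i]:   6 13  4 10  4  5  6 14  7 18  8  5
S:      6 19  4 16  4  9 15 33 22 51 30  9
Maximum is 51 (e.g. 6 + 13 + 14 + 18).

51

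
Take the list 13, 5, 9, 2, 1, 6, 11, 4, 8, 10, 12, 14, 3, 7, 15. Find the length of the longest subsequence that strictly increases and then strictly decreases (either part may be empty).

7

inc[i] = longest strictly increasing subsequence ending at i; dec[i] = longest strictly decreasing subsequence starting at i:
i:      1  2  3  4  5  6  7  8  9 10 11 12 13 14 15
a[i]:  13  5  9  2  1  6 11  4  8 10 12 14  3  7 15
inc:    1  1  2  1  1  2  3  2  3  4  5  6  2  3  7
dec:    5  3  4  2  1  3  3  2  2  2  2  2  1  1  1
Best peak at i=12 (value 14): inc=6, dec=2, length 6+2−1 = 7.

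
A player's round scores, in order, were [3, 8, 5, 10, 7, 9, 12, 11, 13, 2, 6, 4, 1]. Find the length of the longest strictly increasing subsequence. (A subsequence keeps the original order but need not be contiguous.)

Track the smallest tail for each achievable length (strict):
3 → extends → [3]
8 → extends → [3, 8]
5 → replaces 8 → [3, 5]
10 → extends → [3, 5, 10]
7 → replaces 10 → [3, 5, 7]
9 → extends → [3, 5, 7, 9]
12 → extends → [3, 5, 7, 9, 12]
11 → replaces 12 → [3, 5, 7, 9, 11]
13 → extends → [3, 5, 7, 9, 11, 13]
2 → replaces 3 → [2, 5, 7, 9, 11, 13]
6 → replaces 7 → [2, 5, 6, 9, 11, 13]
4 → replaces 5 → [2, 4, 6, 9, 11, 13]
1 → replaces 2 → [1, 4, 6, 9, 11, 13]
Six tails, so the longest strictly increasing subsequence has length 6 (e.g. 3, 5, 7, 9, 12, 13).

6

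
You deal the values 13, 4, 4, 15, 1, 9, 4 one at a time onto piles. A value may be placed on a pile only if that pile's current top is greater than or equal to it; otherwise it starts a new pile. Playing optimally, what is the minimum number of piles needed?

2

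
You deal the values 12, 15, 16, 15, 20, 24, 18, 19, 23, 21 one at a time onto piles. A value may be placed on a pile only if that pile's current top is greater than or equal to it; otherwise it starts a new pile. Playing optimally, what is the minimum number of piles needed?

The minimum number of non-increasing subsequences covering a sequence equals the length of its longest strictly increasing subsequence.
LIS length is 6 (e.g. 12, 15, 16, 18, 19, 23), so 6 piles are needed.

6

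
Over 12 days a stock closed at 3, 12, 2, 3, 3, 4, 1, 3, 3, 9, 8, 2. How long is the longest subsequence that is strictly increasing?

4

Track the smallest tail for each achievable length (strict):
3 → extends → [3]
12 → extends → [3, 12]
2 → replaces 3 → [2, 12]
3 → replaces 12 → [2, 3]
3 → already a tail → [2, 3]
4 → extends → [2, 3, 4]
1 → replaces 2 → [1, 3, 4]
3 → already a tail → [1, 3, 4]
3 → already a tail → [1, 3, 4]
9 → extends → [1, 3, 4, 9]
8 → replaces 9 → [1, 3, 4, 8]
2 → replaces 3 → [1, 2, 4, 8]
Four tails, so the longest strictly increasing subsequence has length 4 (e.g. 2, 3, 4, 9).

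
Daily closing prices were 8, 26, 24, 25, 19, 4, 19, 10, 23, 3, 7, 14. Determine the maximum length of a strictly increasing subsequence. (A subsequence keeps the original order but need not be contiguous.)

Let dp[i] be the length of the longest such subsequence ending at index i:
i:      1  2  3  4  5  6  7  8  9 10 11 12
a[i]:   8 26 24 25 19  4 19 10 23  3  7 14
dp:     1  2  2  3  2  1  2  2  3  1  2  3
Maximum dp value is 3.

3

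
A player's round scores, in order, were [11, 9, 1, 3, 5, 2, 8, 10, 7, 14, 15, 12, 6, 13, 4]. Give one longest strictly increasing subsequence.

1, 3, 5, 8, 10, 14, 15

Patience tails give the LIS length; then backtrack through the dp parents:
11 → extends → [11]
9 → replaces 11 → [9]
1 → replaces 9 → [1]
3 → extends → [1, 3]
5 → extends → [1, 3, 5]
2 → replaces 3 → [1, 2, 5]
8 → extends → [1, 2, 5, 8]
10 → extends → [1, 2, 5, 8, 10]
7 → replaces 8 → [1, 2, 5, 7, 10]
14 → extends → [1, 2, 5, 7, 10, 14]
15 → extends → [1, 2, 5, 7, 10, 14, 15]
12 → replaces 14 → [1, 2, 5, 7, 10, 12, 15]
6 → replaces 7 → [1, 2, 5, 6, 10, 12, 15]
13 → replaces 15 → [1, 2, 5, 6, 10, 12, 13]
4 → replaces 5 → [1, 2, 4, 6, 10, 12, 13]
Length 7; one witness is 1, 3, 5, 8, 10, 14, 15.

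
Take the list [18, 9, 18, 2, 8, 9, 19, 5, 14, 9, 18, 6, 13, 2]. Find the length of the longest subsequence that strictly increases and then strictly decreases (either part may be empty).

inc[i] = longest strictly increasing subsequence ending at i; dec[i] = longest strictly decreasing subsequence starting at i:
i:      1  2  3  4  5  6  7  8  9 10 11 12 13 14
a[i]:  18  9 18  2  8  9 19  5 14  9 18  6 13  2
inc:    1  1  2  1  2  3  4  2  4  3  5  3  4  1
dec:    5  4  5  1  3  3  5  2  4  3  3  2  2  1
Best peak at i=7 (value 19): inc=4, dec=5, length 4+5−1 = 8.

8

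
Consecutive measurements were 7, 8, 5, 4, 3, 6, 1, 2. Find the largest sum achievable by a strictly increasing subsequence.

15

Let S[i] be the best sum of a strictly increasing subsequence ending at i:
i:      1  2  3  4  5  6  7  8
a[i]:   7  8  5  4  3  6  1  2
S:      7 15  5  4  3 11  1  3
Maximum is 15 (e.g. 7 + 8).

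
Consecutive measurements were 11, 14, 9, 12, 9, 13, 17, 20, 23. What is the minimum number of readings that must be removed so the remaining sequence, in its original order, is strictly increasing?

3

Fewest deletions = n − (longest strictly increasing subsequence).
i:      1  2  3  4  5  6  7  8  9
a[i]:  11 14  9 12  9 13 17 20 23
dp:     1  2  1  2  1  3  4  5  6
max dp = 6, so deletions = 9 − 6 = 3.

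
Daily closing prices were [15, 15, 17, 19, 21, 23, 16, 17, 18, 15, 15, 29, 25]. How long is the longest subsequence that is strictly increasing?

Track the smallest tail for each achievable length (strict):
15 → extends → [15]
15 → already a tail → [15]
17 → extends → [15, 17]
19 → extends → [15, 17, 19]
21 → extends → [15, 17, 19, 21]
23 → extends → [15, 17, 19, 21, 23]
16 → replaces 17 → [15, 16, 19, 21, 23]
17 → replaces 19 → [15, 16, 17, 21, 23]
18 → replaces 21 → [15, 16, 17, 18, 23]
15 → already a tail → [15, 16, 17, 18, 23]
15 → already a tail → [15, 16, 17, 18, 23]
29 → extends → [15, 16, 17, 18, 23, 29]
25 → replaces 29 → [15, 16, 17, 18, 23, 25]
Six tails, so the longest strictly increasing subsequence has length 6 (e.g. 15, 17, 19, 21, 23, 29).

6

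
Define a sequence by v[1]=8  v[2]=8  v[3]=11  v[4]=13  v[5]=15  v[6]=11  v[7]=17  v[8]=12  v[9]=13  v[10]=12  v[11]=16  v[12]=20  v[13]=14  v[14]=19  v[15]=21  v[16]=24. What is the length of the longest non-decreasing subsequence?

10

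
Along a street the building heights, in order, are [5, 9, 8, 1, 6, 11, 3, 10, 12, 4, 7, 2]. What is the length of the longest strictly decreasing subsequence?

5

Negate each value so 'decreasing' becomes 'increasing', then run patience tails on the negated sequence:
-5 → extends → [-5]
-9 → replaces -5 → [-9]
-8 → extends → [-9, -8]
-1 → extends → [-9, -8, -1]
-6 → replaces -1 → [-9, -8, -6]
-11 → replaces -9 → [-11, -8, -6]
-3 → extends → [-11, -8, -6, -3]
-10 → replaces -8 → [-11, -10, -6, -3]
-12 → replaces -11 → [-12, -10, -6, -3]
-4 → replaces -3 → [-12, -10, -6, -4]
-7 → replaces -6 → [-12, -10, -7, -4]
-2 → extends → [-12, -10, -7, -4, -2]
Five tails, so the longest strictly decreasing subsequence of the original has length 5.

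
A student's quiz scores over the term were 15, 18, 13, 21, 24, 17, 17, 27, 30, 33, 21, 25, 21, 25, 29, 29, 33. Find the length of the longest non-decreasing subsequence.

Let dp[i] be the length of the longest such subsequence ending at index i:
i:      1  2  3  4  5  6  7  8  9 10 11 12 13 14 15 16 17
a[i]:  15 18 13 21 24 17 17 27 30 33 21 25 21 25 29 29 33
dp:     1  2  1  3  4  2  3  5  6  7  4  5  5  6  7  8  9
Maximum dp value is 9.

9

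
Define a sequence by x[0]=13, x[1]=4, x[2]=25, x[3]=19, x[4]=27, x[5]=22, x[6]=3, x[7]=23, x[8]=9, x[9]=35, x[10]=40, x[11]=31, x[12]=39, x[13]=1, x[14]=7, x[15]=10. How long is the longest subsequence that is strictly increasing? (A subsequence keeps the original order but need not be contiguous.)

Let dp[i] be the length of the longest such subsequence ending at index i:
i:      0  1  2  3  4  5  6  7  8  9 10 11 12 13 14 15
x[i]:  13  4 25 19 27 22  3 23  9 35 40 31 39  1  7 10
dp:     1  1  2  2  3  3  1  4  2  5  6  5  6  1  2  3
Maximum dp value is 6.

6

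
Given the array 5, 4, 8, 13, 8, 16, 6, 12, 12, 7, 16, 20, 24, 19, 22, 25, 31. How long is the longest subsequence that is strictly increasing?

8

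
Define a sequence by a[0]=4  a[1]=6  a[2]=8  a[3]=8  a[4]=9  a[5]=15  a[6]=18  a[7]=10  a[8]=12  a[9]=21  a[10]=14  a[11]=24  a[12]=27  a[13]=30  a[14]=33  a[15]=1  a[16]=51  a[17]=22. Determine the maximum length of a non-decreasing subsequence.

Let dp[i] be the length of the longest such subsequence ending at index i:
i:      0  1  2  3  4  5  6  7  8  9 10 11 12 13 14 15 16 17
a[i]:   4  6  8  8  9 15 18 10 12 21 14 24 27 30 33  1 51 22
dp:     1  2  3  4  5  6  7  6  7  8  8  9 10 11 12  1 13  9
Maximum dp value is 13.

13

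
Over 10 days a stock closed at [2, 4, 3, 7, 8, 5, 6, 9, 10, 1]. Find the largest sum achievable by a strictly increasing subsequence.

40

Let S[i] be the best sum of a strictly increasing subsequence ending at i:
i:      1  2  3  4  5  6  7  8  9 10
a[i]:   2  4  3  7  8  5  6  9 10  1
S:      2  6  5 13 21 11 17 30 40  1
Maximum is 40 (e.g. 2 + 4 + 7 + 8 + 9 + 10).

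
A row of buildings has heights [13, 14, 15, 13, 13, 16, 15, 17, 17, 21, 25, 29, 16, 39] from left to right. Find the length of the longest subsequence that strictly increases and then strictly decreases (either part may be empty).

inc[i] = longest strictly increasing subsequence ending at i; dec[i] = longest strictly decreasing subsequence starting at i:
i:      1  2  3  4  5  6  7  8  9 10 11 12 13 14
a[i]:  13 14 15 13 13 16 15 17 17 21 25 29 16 39
inc:    1  2  3  1  1  4  3  5  5  6  7  8  4  9
dec:    1  2  2  1  1  2  1  2  2  2  2  2  1  1
Best peak at i=12 (value 29): inc=8, dec=2, length 8+2−1 = 9.

9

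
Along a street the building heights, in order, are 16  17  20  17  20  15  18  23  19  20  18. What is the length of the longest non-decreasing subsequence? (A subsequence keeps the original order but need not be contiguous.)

6

Let dp[i] be the length of the longest such subsequence ending at index i:
i:      1  2  3  4  5  6  7  8  9 10 11
a[i]:  16 17 20 17 20 15 18 23 19 20 18
dp:     1  2  3  3  4  1  4  5  5  6  5
Maximum dp value is 6.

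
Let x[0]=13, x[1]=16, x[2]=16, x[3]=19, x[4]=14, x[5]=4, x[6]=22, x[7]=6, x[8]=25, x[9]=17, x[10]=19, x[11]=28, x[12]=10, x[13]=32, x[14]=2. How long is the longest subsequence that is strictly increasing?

7

Track the smallest tail for each achievable length (strict):
13 → extends → [13]
16 → extends → [13, 16]
16 → already a tail → [13, 16]
19 → extends → [13, 16, 19]
14 → replaces 16 → [13, 14, 19]
4 → replaces 13 → [4, 14, 19]
22 → extends → [4, 14, 19, 22]
6 → replaces 14 → [4, 6, 19, 22]
25 → extends → [4, 6, 19, 22, 25]
17 → replaces 19 → [4, 6, 17, 22, 25]
19 → replaces 22 → [4, 6, 17, 19, 25]
28 → extends → [4, 6, 17, 19, 25, 28]
10 → replaces 17 → [4, 6, 10, 19, 25, 28]
32 → extends → [4, 6, 10, 19, 25, 28, 32]
2 → replaces 4 → [2, 6, 10, 19, 25, 28, 32]
Seven tails, so the longest strictly increasing subsequence has length 7 (e.g. 13, 16, 19, 22, 25, 28, 32).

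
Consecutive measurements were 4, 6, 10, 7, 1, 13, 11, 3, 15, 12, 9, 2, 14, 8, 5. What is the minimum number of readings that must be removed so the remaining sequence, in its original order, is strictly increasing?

Fewest deletions = n − (longest strictly increasing subsequence).
i:      1  2  3  4  5  6  7  8  9 10 11 12 13 14 15
a[i]:   4  6 10  7  1 13 11  3 15 12  9  2 14  8  5
dp:     1  2  3  3  1  4  4  2  5  5  4  2  6  4  3
max dp = 6, so deletions = 15 − 6 = 9.

9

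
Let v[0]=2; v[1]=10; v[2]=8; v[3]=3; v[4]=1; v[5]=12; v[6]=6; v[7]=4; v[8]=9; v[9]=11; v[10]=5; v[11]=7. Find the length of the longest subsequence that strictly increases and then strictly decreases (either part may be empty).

inc[i] = longest strictly increasing subsequence ending at i; dec[i] = longest strictly decreasing subsequence starting at i:
i:      0  1  2  3  4  5  6  7  8  9 10 11
v[i]:   2 10  8  3  1 12  6  4  9 11  5  7
inc:    1  2  2  2  1  3  3  3  4  5  4  5
dec:    2  4  3  2  1  3  2  1  2  2  1  1
Best peak at i=9 (value 11): inc=5, dec=2, length 5+2−1 = 6.

6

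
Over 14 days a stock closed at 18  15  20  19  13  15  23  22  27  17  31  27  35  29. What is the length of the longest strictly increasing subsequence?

6

Track the smallest tail for each achievable length (strict):
18 → extends → [18]
15 → replaces 18 → [15]
20 → extends → [15, 20]
19 → replaces 20 → [15, 19]
13 → replaces 15 → [13, 19]
15 → replaces 19 → [13, 15]
23 → extends → [13, 15, 23]
22 → replaces 23 → [13, 15, 22]
27 → extends → [13, 15, 22, 27]
17 → replaces 22 → [13, 15, 17, 27]
31 → extends → [13, 15, 17, 27, 31]
27 → already a tail → [13, 15, 17, 27, 31]
35 → extends → [13, 15, 17, 27, 31, 35]
29 → replaces 31 → [13, 15, 17, 27, 29, 35]
Six tails, so the longest strictly increasing subsequence has length 6 (e.g. 18, 20, 23, 27, 31, 35).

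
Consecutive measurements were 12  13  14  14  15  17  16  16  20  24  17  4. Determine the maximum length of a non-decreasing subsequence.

9

Track the smallest tail for each achievable length (allowing ties):
12 → extends → [12]
13 → extends → [12, 13]
14 → extends → [12, 13, 14]
14 → extends → [12, 13, 14, 14]
15 → extends → [12, 13, 14, 14, 15]
17 → extends → [12, 13, 14, 14, 15, 17]
16 → replaces 17 → [12, 13, 14, 14, 15, 16]
16 → extends → [12, 13, 14, 14, 15, 16, 16]
20 → extends → [12, 13, 14, 14, 15, 16, 16, 20]
24 → extends → [12, 13, 14, 14, 15, 16, 16, 20, 24]
17 → replaces 20 → [12, 13, 14, 14, 15, 16, 16, 17, 24]
4 → replaces 12 → [4, 13, 14, 14, 15, 16, 16, 17, 24]
Nine tails, so the longest non-decreasing subsequence has length 9 (e.g. 12, 13, 14, 14, 15, 16, 16, 20, 24).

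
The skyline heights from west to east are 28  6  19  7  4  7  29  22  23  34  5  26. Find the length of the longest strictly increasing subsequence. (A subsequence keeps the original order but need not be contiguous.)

5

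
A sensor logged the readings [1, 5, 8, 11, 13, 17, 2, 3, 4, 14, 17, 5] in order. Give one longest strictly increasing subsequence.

1, 5, 8, 11, 13, 14, 17

Patience tails give the LIS length; then backtrack through the dp parents:
1 → extends → [1]
5 → extends → [1, 5]
8 → extends → [1, 5, 8]
11 → extends → [1, 5, 8, 11]
13 → extends → [1, 5, 8, 11, 13]
17 → extends → [1, 5, 8, 11, 13, 17]
2 → replaces 5 → [1, 2, 8, 11, 13, 17]
3 → replaces 8 → [1, 2, 3, 11, 13, 17]
4 → replaces 11 → [1, 2, 3, 4, 13, 17]
14 → replaces 17 → [1, 2, 3, 4, 13, 14]
17 → extends → [1, 2, 3, 4, 13, 14, 17]
5 → replaces 13 → [1, 2, 3, 4, 5, 14, 17]
Length 7; one witness is 1, 5, 8, 11, 13, 14, 17.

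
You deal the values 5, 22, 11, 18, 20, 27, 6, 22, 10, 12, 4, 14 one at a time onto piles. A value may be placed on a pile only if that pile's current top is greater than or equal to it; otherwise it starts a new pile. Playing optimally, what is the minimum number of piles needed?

Place each on the leftmost legal pile:
5 → new pile 1 (tops now [5])
22 → new pile 2 (tops now [5, 22])
11 → pile 2 (tops now [5, 11])
18 → new pile 3 (tops now [5, 11, 18])
20 → new pile 4 (tops now [5, 11, 18, 20])
27 → new pile 5 (tops now [5, 11, 18, 20, 27])
6 → pile 2 (tops now [5, 6, 18, 20, 27])
22 → pile 5 (tops now [5, 6, 18, 20, 22])
10 → pile 3 (tops now [5, 6, 10, 20, 22])
12 → pile 4 (tops now [5, 6, 10, 12, 22])
4 → pile 1 (tops now [4, 6, 10, 12, 22])
14 → pile 5 (tops now [4, 6, 10, 12, 14])
Five piles.

5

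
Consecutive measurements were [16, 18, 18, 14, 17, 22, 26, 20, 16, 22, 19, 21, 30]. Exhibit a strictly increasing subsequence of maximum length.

16, 18, 22, 26, 30

Patience tails give the LIS length; then backtrack through the dp parents:
16 → extends → [16]
18 → extends → [16, 18]
18 → already a tail → [16, 18]
14 → replaces 16 → [14, 18]
17 → replaces 18 → [14, 17]
22 → extends → [14, 17, 22]
26 → extends → [14, 17, 22, 26]
20 → replaces 22 → [14, 17, 20, 26]
16 → replaces 17 → [14, 16, 20, 26]
22 → replaces 26 → [14, 16, 20, 22]
19 → replaces 20 → [14, 16, 19, 22]
21 → replaces 22 → [14, 16, 19, 21]
30 → extends → [14, 16, 19, 21, 30]
Length 5; one witness is 16, 18, 22, 26, 30.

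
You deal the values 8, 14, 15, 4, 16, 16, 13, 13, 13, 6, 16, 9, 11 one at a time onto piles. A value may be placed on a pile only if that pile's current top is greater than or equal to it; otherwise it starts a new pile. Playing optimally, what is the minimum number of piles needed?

Place each on the leftmost legal pile:
8 → new pile 1 (tops now [8])
14 → new pile 2 (tops now [8, 14])
15 → new pile 3 (tops now [8, 14, 15])
4 → pile 1 (tops now [4, 14, 15])
16 → new pile 4 (tops now [4, 14, 15, 16])
16 → pile 4 (tops now [4, 14, 15, 16])
13 → pile 2 (tops now [4, 13, 15, 16])
13 → pile 2 (tops now [4, 13, 15, 16])
13 → pile 2 (tops now [4, 13, 15, 16])
6 → pile 2 (tops now [4, 6, 15, 16])
16 → pile 4 (tops now [4, 6, 15, 16])
9 → pile 3 (tops now [4, 6, 9, 16])
11 → pile 4 (tops now [4, 6, 9, 11])
Four piles.

4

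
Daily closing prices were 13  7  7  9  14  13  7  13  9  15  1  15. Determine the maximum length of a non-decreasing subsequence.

Track the smallest tail for each achievable length (allowing ties):
13 → extends → [13]
7 → replaces 13 → [7]
7 → extends → [7, 7]
9 → extends → [7, 7, 9]
14 → extends → [7, 7, 9, 14]
13 → replaces 14 → [7, 7, 9, 13]
7 → replaces 9 → [7, 7, 7, 13]
13 → extends → [7, 7, 7, 13, 13]
9 → replaces 13 → [7, 7, 7, 9, 13]
15 → extends → [7, 7, 7, 9, 13, 15]
1 → replaces 7 → [1, 7, 7, 9, 13, 15]
15 → extends → [1, 7, 7, 9, 13, 15, 15]
Seven tails, so the longest non-decreasing subsequence has length 7 (e.g. 7, 7, 9, 13, 13, 15, 15).

7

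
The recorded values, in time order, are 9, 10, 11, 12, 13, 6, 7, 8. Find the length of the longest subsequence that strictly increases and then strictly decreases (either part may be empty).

6

inc[i] = longest strictly increasing subsequence ending at i; dec[i] = longest strictly decreasing subsequence starting at i:
i:      1  2  3  4  5  6  7  8
a[i]:   9 10 11 12 13  6  7  8
inc:    1  2  3  4  5  1  2  3
dec:    2  2  2  2  2  1  1  1
Best peak at i=5 (value 13): inc=5, dec=2, length 5+2−1 = 6.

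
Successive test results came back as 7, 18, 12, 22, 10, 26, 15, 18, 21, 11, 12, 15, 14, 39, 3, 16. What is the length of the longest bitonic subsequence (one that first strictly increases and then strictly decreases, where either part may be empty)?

inc[i] = longest strictly increasing subsequence ending at i; dec[i] = longest strictly decreasing subsequence starting at i:
i:      1  2  3  4  5  6  7  8  9 10 11 12 13 14 15 16
a[i]:   7 18 12 22 10 26 15 18 21 11 12 15 14 39  3 16
inc:    1  2  2  3  2  4  3  4  5  3  4  5  5  6  1  6
dec:    2  4  3  5  2  5  3  4  4  2  2  3  2  2  1  1
Best peak at i=6 (value 26): inc=4, dec=5, length 4+5−1 = 8.

8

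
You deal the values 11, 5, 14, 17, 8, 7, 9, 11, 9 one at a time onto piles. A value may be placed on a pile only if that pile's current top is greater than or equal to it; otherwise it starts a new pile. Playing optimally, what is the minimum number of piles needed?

4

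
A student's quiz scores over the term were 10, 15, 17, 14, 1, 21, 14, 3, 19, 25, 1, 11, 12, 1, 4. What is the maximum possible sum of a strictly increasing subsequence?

88

Let S[i] be the best sum of a strictly increasing subsequence ending at i:
i:      1  2  3  4  5  6  7  8  9 10 11 12 13 14 15
a[i]:  10 15 17 14  1 21 14  3 19 25  1 11 12  1  4
S:     10 25 42 24  1 63 24  4 61 88  1 21 33  1  8
Maximum is 88 (e.g. 10 + 15 + 17 + 21 + 25).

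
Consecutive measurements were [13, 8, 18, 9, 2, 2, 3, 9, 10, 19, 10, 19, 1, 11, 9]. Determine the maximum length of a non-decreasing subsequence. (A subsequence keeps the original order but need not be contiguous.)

7

Track the smallest tail for each achievable length (allowing ties):
13 → extends → [13]
8 → replaces 13 → [8]
18 → extends → [8, 18]
9 → replaces 18 → [8, 9]
2 → replaces 8 → [2, 9]
2 → replaces 9 → [2, 2]
3 → extends → [2, 2, 3]
9 → extends → [2, 2, 3, 9]
10 → extends → [2, 2, 3, 9, 10]
19 → extends → [2, 2, 3, 9, 10, 19]
10 → replaces 19 → [2, 2, 3, 9, 10, 10]
19 → extends → [2, 2, 3, 9, 10, 10, 19]
1 → replaces 2 → [1, 2, 3, 9, 10, 10, 19]
11 → replaces 19 → [1, 2, 3, 9, 10, 10, 11]
9 → replaces 10 → [1, 2, 3, 9, 9, 10, 11]
Seven tails, so the longest non-decreasing subsequence has length 7 (e.g. 2, 2, 3, 9, 10, 19, 19).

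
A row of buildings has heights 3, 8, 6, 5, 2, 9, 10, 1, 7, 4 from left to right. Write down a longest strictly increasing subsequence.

Patience tails give the LIS length; then backtrack through the dp parents:
3 → extends → [3]
8 → extends → [3, 8]
6 → replaces 8 → [3, 6]
5 → replaces 6 → [3, 5]
2 → replaces 3 → [2, 5]
9 → extends → [2, 5, 9]
10 → extends → [2, 5, 9, 10]
1 → replaces 2 → [1, 5, 9, 10]
7 → replaces 9 → [1, 5, 7, 10]
4 → replaces 5 → [1, 4, 7, 10]
Length 4; one witness is 3, 8, 9, 10.

3, 8, 9, 10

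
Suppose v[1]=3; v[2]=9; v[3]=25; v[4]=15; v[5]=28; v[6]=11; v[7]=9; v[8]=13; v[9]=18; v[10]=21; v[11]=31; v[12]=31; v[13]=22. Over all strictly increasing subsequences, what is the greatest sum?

106

Let S[i] be the best sum of a strictly increasing subsequence ending at i:
i:       1   2   3   4   5   6   7   8   9  10  11  12  13
v[i]:    3   9  25  15  28  11   9  13  18  21  31  31  22
S:       3  12  37  27  65  23  12  36  54  75 106 106  97
Maximum is 106 (e.g. 3 + 9 + 11 + 13 + 18 + 21 + 31).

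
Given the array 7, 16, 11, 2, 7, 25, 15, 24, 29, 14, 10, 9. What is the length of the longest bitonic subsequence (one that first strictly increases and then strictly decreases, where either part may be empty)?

8

inc[i] = longest strictly increasing subsequence ending at i; dec[i] = longest strictly decreasing subsequence starting at i:
i:      1  2  3  4  5  6  7  8  9 10 11 12
a[i]:   7 16 11  2  7 25 15 24 29 14 10  9
inc:    1  2  2  1  2  3  3  4  5  3  3  3
dec:    2  5  3  1  1  5  4  4  4  3  2  1
Best peak at i=9 (value 29): inc=5, dec=4, length 5+4−1 = 8.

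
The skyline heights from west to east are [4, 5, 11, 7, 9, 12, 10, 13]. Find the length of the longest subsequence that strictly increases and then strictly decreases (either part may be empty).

inc[i] = longest strictly increasing subsequence ending at i; dec[i] = longest strictly decreasing subsequence starting at i:
i:      1  2  3  4  5  6  7  8
a[i]:   4  5 11  7  9 12 10 13
inc:    1  2  3  3  4  5  5  6
dec:    1  1  2  1  1  2  1  1
Best peak at i=6 (value 12): inc=5, dec=2, length 5+2−1 = 6.

6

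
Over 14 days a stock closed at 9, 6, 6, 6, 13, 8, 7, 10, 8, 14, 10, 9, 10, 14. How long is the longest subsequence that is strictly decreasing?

3

Let dp[i] be the longest strictly decreasing subsequence ending at i:
i:      1  2  3  4  5  6  7  8  9 10 11 12 13 14
a[i]:   9  6  6  6 13  8  7 10  8 14 10  9 10 14
dp:     1  2  2  2  1  2  3  2  3  1  2  3  2  1
Maximum is 3.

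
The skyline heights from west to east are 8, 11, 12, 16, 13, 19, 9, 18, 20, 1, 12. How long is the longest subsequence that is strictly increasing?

Track the smallest tail for each achievable length (strict):
8 → extends → [8]
11 → extends → [8, 11]
12 → extends → [8, 11, 12]
16 → extends → [8, 11, 12, 16]
13 → replaces 16 → [8, 11, 12, 13]
19 → extends → [8, 11, 12, 13, 19]
9 → replaces 11 → [8, 9, 12, 13, 19]
18 → replaces 19 → [8, 9, 12, 13, 18]
20 → extends → [8, 9, 12, 13, 18, 20]
1 → replaces 8 → [1, 9, 12, 13, 18, 20]
12 → already a tail → [1, 9, 12, 13, 18, 20]
Six tails, so the longest strictly increasing subsequence has length 6 (e.g. 8, 11, 12, 16, 19, 20).

6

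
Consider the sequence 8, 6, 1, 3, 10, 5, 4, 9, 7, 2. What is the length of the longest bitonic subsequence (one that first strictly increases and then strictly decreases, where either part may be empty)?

inc[i] = longest strictly increasing subsequence ending at i; dec[i] = longest strictly decreasing subsequence starting at i:
i:      1  2  3  4  5  6  7  8  9 10
a[i]:   8  6  1  3 10  5  4  9  7  2
inc:    1  1  1  2  3  3  3  4  4  2
dec:    5  4  1  2  4  3  2  3  2  1
Best peak at i=5 (value 10): inc=3, dec=4, length 3+4−1 = 6.

6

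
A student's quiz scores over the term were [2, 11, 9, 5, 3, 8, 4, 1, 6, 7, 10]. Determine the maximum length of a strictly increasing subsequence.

Track the smallest tail for each achievable length (strict):
2 → extends → [2]
11 → extends → [2, 11]
9 → replaces 11 → [2, 9]
5 → replaces 9 → [2, 5]
3 → replaces 5 → [2, 3]
8 → extends → [2, 3, 8]
4 → replaces 8 → [2, 3, 4]
1 → replaces 2 → [1, 3, 4]
6 → extends → [1, 3, 4, 6]
7 → extends → [1, 3, 4, 6, 7]
10 → extends → [1, 3, 4, 6, 7, 10]
Six tails, so the longest strictly increasing subsequence has length 6 (e.g. 2, 3, 4, 6, 7, 10).

6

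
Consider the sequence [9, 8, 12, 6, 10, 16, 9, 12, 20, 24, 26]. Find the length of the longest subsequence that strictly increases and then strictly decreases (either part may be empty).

6

inc[i] = longest strictly increasing subsequence ending at i; dec[i] = longest strictly decreasing subsequence starting at i:
i:      1  2  3  4  5  6  7  8  9 10 11
a[i]:   9  8 12  6 10 16  9 12 20 24 26
inc:    1  1  2  1  2  3  2  3  4  5  6
dec:    3  2  3  1  2  2  1  1  1  1  1
Best peak at i=11 (value 26): inc=6, dec=1, length 6+1−1 = 6.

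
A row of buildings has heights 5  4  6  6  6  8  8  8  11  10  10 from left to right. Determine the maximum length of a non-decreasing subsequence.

Let dp[i] be the length of the longest such subsequence ending at index i:
i:      1  2  3  4  5  6  7  8  9 10 11
a[i]:   5  4  6  6  6  8  8  8 11 10 10
dp:     1  1  2  3  4  5  6  7  8  8  9
Maximum dp value is 9.

9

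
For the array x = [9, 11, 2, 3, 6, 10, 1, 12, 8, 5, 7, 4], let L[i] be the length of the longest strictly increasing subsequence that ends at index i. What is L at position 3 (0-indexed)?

2

dp[i] = 1 + max{dp[j] : j<i, x[j]<x[i]} (or 1 if no such j):
i:      0  1  2  3  4  5  6  7  8  9 10 11
x[i]:   9 11  2  3  6 10  1 12  8  5  7  4
dp:     1  2  1  2  3  4  1  5  4  3  4  3
At index 3 the value is 2.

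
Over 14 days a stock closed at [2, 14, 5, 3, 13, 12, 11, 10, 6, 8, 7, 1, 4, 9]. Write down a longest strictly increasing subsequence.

2, 5, 6, 8, 9

Patience tails give the LIS length; then backtrack through the dp parents:
2 → extends → [2]
14 → extends → [2, 14]
5 → replaces 14 → [2, 5]
3 → replaces 5 → [2, 3]
13 → extends → [2, 3, 13]
12 → replaces 13 → [2, 3, 12]
11 → replaces 12 → [2, 3, 11]
10 → replaces 11 → [2, 3, 10]
6 → replaces 10 → [2, 3, 6]
8 → extends → [2, 3, 6, 8]
7 → replaces 8 → [2, 3, 6, 7]
1 → replaces 2 → [1, 3, 6, 7]
4 → replaces 6 → [1, 3, 4, 7]
9 → extends → [1, 3, 4, 7, 9]
Length 5; one witness is 2, 5, 6, 8, 9.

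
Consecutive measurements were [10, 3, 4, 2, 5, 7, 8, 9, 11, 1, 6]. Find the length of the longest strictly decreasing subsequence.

Negate each value so 'decreasing' becomes 'increasing', then run patience tails on the negated sequence:
-10 → extends → [-10]
-3 → extends → [-10, -3]
-4 → replaces -3 → [-10, -4]
-2 → extends → [-10, -4, -2]
-5 → replaces -4 → [-10, -5, -2]
-7 → replaces -5 → [-10, -7, -2]
-8 → replaces -7 → [-10, -8, -2]
-9 → replaces -8 → [-10, -9, -2]
-11 → replaces -10 → [-11, -9, -2]
-1 → extends → [-11, -9, -2, -1]
-6 → replaces -2 → [-11, -9, -6, -1]
Four tails, so the longest strictly decreasing subsequence of the original has length 4.

4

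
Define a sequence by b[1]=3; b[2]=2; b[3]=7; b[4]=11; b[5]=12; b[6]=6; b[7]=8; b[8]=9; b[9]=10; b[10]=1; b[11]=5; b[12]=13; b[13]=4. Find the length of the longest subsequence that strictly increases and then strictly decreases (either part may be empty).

7

inc[i] = longest strictly increasing subsequence ending at i; dec[i] = longest strictly decreasing subsequence starting at i:
i:      1  2  3  4  5  6  7  8  9 10 11 12 13
b[i]:   3  2  7 11 12  6  8  9 10  1  5 13  4
inc:    1  1  2  3  4  2  3  4  5  1  2  6  2
dec:    3  2  4  4  4  3  3  3  3  1  2  2  1
Best peak at i=5 (value 12): inc=4, dec=4, length 4+4−1 = 7.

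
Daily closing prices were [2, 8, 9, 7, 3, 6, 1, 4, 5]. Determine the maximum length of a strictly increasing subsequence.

Let dp[i] be the length of the longest such subsequence ending at index i:
i:     1 2 3 4 5 6 7 8 9
a[i]:  2 8 9 7 3 6 1 4 5
dp:    1 2 3 2 2 3 1 3 4
Maximum dp value is 4.

4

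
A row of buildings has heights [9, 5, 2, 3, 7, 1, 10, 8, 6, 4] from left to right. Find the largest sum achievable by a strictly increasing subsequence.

Let S[i] be the best sum of a strictly increasing subsequence ending at i:
i:      1  2  3  4  5  6  7  8  9 10
a[i]:   9  5  2  3  7  1 10  8  6  4
S:      9  5  2  5 12  1 22 20 11  9
Maximum is 22 (e.g. 2 + 3 + 7 + 10).

22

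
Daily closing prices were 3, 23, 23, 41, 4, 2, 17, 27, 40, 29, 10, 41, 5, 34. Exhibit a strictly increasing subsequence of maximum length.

3, 4, 17, 27, 40, 41

Patience tails give the LIS length; then backtrack through the dp parents:
3 → extends → [3]
23 → extends → [3, 23]
23 → already a tail → [3, 23]
41 → extends → [3, 23, 41]
4 → replaces 23 → [3, 4, 41]
2 → replaces 3 → [2, 4, 41]
17 → replaces 41 → [2, 4, 17]
27 → extends → [2, 4, 17, 27]
40 → extends → [2, 4, 17, 27, 40]
29 → replaces 40 → [2, 4, 17, 27, 29]
10 → replaces 17 → [2, 4, 10, 27, 29]
41 → extends → [2, 4, 10, 27, 29, 41]
5 → replaces 10 → [2, 4, 5, 27, 29, 41]
34 → replaces 41 → [2, 4, 5, 27, 29, 34]
Length 6; one witness is 3, 4, 17, 27, 40, 41.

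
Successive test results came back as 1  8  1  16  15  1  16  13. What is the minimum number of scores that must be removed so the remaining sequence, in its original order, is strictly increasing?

Fewest deletions = n − (longest strictly increasing subsequence).
Patience tails:
1 → extends → [1]
8 → extends → [1, 8]
1 → already a tail → [1, 8]
16 → extends → [1, 8, 16]
15 → replaces 16 → [1, 8, 15]
1 → already a tail → [1, 8, 15]
16 → extends → [1, 8, 15, 16]
13 → replaces 15 → [1, 8, 13, 16]
Longest strictly increasing subsequence has length 4, so deletions = 8 − 4 = 4.

4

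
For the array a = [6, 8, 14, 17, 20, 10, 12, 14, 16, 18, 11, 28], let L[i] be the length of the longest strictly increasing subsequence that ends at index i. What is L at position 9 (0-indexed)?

dp[i] = 1 + max{dp[j] : j<i, a[j]<a[i]} (or 1 if no such j):
i:      0  1  2  3  4  5  6  7  8  9 10 11
a[i]:   6  8 14 17 20 10 12 14 16 18 11 28
dp:     1  2  3  4  5  3  4  5  6  7  4  8
At index 9 the value is 7.

7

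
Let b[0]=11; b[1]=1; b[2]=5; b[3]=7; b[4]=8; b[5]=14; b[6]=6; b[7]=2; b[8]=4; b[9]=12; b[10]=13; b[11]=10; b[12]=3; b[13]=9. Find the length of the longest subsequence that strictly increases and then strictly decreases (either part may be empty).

8

inc[i] = longest strictly increasing subsequence ending at i; dec[i] = longest strictly decreasing subsequence starting at i:
i:      0  1  2  3  4  5  6  7  8  9 10 11 12 13
b[i]:  11  1  5  7  8 14  6  2  4 12 13 10  3  9
inc:    1  1  2  3  4  5  3  2  3  5  6  5  3  5
dec:    5  1  3  4  4  4  3  1  2  3  3  2  1  1
Best peak at i=5 (value 14): inc=5, dec=4, length 5+4−1 = 8.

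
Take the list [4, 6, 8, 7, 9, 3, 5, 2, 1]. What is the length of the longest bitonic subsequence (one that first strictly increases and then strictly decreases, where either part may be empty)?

inc[i] = longest strictly increasing subsequence ending at i; dec[i] = longest strictly decreasing subsequence starting at i:
i:     1 2 3 4 5 6 7 8 9
a[i]:  4 6 8 7 9 3 5 2 1
inc:   1 2 3 3 4 1 2 1 1
dec:   4 4 5 4 4 3 3 2 1
Best peak at i=3 (value 8): inc=3, dec=5, length 3+5−1 = 7.

7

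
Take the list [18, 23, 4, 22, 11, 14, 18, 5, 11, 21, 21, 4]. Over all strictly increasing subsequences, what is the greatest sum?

68

Let S[i] be the best sum of a strictly increasing subsequence ending at i:
i:      1  2  3  4  5  6  7  8  9 10 11 12
a[i]:  18 23  4 22 11 14 18  5 11 21 21  4
S:     18 41  4 40 15 29 47  9 20 68 68  4
Maximum is 68 (e.g. 4 + 11 + 14 + 18 + 21).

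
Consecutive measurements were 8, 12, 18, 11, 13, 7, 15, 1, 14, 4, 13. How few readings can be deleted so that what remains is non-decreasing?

Fewest deletions = n − (longest non-decreasing subsequence).
Patience tails:
8 → extends → [8]
12 → extends → [8, 12]
18 → extends → [8, 12, 18]
11 → replaces 12 → [8, 11, 18]
13 → replaces 18 → [8, 11, 13]
7 → replaces 8 → [7, 11, 13]
15 → extends → [7, 11, 13, 15]
1 → replaces 7 → [1, 11, 13, 15]
14 → replaces 15 → [1, 11, 13, 14]
4 → replaces 11 → [1, 4, 13, 14]
13 → replaces 14 → [1, 4, 13, 13]
Longest non-decreasing subsequence has length 4, so deletions = 11 − 4 = 7.

7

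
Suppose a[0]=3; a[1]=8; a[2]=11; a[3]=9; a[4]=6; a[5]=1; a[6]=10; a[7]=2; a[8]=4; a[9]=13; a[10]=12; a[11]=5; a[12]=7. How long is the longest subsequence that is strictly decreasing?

4

Negate each value so 'decreasing' becomes 'increasing', then run patience tails on the negated sequence:
-3 → extends → [-3]
-8 → replaces -3 → [-8]
-11 → replaces -8 → [-11]
-9 → extends → [-11, -9]
-6 → extends → [-11, -9, -6]
-1 → extends → [-11, -9, -6, -1]
-10 → replaces -9 → [-11, -10, -6, -1]
-2 → replaces -1 → [-11, -10, -6, -2]
-4 → replaces -2 → [-11, -10, -6, -4]
-13 → replaces -11 → [-13, -10, -6, -4]
-12 → replaces -10 → [-13, -12, -6, -4]
-5 → replaces -4 → [-13, -12, -6, -5]
-7 → replaces -6 → [-13, -12, -7, -5]
Four tails, so the longest strictly decreasing subsequence of the original has length 4.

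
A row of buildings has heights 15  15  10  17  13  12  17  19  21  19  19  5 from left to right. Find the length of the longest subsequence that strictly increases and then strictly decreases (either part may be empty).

7

inc[i] = longest strictly increasing subsequence ending at i; dec[i] = longest strictly decreasing subsequence starting at i:
i:      1  2  3  4  5  6  7  8  9 10 11 12
a[i]:  15 15 10 17 13 12 17 19 21 19 19  5
inc:    1  1  1  2  2  2  3  4  5  4  4  1
dec:    4  4  2  4  3  2  2  2  3  2  2  1
Best peak at i=9 (value 21): inc=5, dec=3, length 5+3−1 = 7.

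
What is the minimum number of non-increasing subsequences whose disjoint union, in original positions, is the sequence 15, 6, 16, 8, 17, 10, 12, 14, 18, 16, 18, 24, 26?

9

Place each on the leftmost legal pile:
15 → new pile 1 (tops now [15])
6 → pile 1 (tops now [6])
16 → new pile 2 (tops now [6, 16])
8 → pile 2 (tops now [6, 8])
17 → new pile 3 (tops now [6, 8, 17])
10 → pile 3 (tops now [6, 8, 10])
12 → new pile 4 (tops now [6, 8, 10, 12])
14 → new pile 5 (tops now [6, 8, 10, 12, 14])
18 → new pile 6 (tops now [6, 8, 10, 12, 14, 18])
16 → pile 6 (tops now [6, 8, 10, 12, 14, 16])
18 → new pile 7 (tops now [6, 8, 10, 12, 14, 16, 18])
24 → new pile 8 (tops now [6, 8, 10, 12, 14, 16, 18, 24])
26 → new pile 9 (tops now [6, 8, 10, 12, 14, 16, 18, 24, 26])
Nine piles.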